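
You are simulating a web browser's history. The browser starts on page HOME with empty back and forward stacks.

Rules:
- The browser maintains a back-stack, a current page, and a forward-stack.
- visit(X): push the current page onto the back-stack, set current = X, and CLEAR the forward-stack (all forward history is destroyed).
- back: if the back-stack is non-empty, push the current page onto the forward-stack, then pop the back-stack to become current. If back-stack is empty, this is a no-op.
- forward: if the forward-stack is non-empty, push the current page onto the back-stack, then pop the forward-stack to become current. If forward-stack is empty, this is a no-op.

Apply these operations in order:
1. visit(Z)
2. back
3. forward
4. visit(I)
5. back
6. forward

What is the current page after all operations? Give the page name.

Answer: I

Derivation:
After 1 (visit(Z)): cur=Z back=1 fwd=0
After 2 (back): cur=HOME back=0 fwd=1
After 3 (forward): cur=Z back=1 fwd=0
After 4 (visit(I)): cur=I back=2 fwd=0
After 5 (back): cur=Z back=1 fwd=1
After 6 (forward): cur=I back=2 fwd=0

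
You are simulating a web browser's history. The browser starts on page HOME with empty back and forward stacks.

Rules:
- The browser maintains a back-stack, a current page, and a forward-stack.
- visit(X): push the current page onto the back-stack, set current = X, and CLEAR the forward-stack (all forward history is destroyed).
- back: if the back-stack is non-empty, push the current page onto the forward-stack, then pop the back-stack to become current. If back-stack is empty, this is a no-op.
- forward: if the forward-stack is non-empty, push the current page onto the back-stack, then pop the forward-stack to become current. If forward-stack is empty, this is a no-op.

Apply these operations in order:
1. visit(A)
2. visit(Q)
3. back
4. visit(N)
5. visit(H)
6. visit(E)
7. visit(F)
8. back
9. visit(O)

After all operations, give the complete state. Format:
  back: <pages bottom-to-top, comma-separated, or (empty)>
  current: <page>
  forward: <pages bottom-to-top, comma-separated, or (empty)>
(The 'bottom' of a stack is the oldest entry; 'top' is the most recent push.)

Answer: back: HOME,A,N,H,E
current: O
forward: (empty)

Derivation:
After 1 (visit(A)): cur=A back=1 fwd=0
After 2 (visit(Q)): cur=Q back=2 fwd=0
After 3 (back): cur=A back=1 fwd=1
After 4 (visit(N)): cur=N back=2 fwd=0
After 5 (visit(H)): cur=H back=3 fwd=0
After 6 (visit(E)): cur=E back=4 fwd=0
After 7 (visit(F)): cur=F back=5 fwd=0
After 8 (back): cur=E back=4 fwd=1
After 9 (visit(O)): cur=O back=5 fwd=0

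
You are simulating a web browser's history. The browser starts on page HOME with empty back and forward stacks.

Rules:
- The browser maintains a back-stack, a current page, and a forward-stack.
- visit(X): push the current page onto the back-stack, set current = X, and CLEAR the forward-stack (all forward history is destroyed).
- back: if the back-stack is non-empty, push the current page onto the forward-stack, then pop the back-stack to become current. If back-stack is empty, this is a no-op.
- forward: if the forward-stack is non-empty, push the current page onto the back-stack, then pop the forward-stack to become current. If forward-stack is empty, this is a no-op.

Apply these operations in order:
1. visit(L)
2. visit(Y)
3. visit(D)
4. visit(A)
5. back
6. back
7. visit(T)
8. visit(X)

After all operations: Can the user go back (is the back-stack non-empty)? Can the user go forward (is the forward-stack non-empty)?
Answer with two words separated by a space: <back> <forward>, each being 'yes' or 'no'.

After 1 (visit(L)): cur=L back=1 fwd=0
After 2 (visit(Y)): cur=Y back=2 fwd=0
After 3 (visit(D)): cur=D back=3 fwd=0
After 4 (visit(A)): cur=A back=4 fwd=0
After 5 (back): cur=D back=3 fwd=1
After 6 (back): cur=Y back=2 fwd=2
After 7 (visit(T)): cur=T back=3 fwd=0
After 8 (visit(X)): cur=X back=4 fwd=0

Answer: yes no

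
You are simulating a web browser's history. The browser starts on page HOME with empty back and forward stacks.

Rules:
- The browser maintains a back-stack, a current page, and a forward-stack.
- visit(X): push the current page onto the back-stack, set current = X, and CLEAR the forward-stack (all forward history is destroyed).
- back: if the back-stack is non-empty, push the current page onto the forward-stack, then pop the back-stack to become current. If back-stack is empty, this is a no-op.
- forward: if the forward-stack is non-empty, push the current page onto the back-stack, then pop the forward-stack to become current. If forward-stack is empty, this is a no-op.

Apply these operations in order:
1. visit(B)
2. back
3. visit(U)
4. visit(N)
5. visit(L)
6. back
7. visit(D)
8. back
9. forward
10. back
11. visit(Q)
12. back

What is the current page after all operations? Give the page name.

Answer: N

Derivation:
After 1 (visit(B)): cur=B back=1 fwd=0
After 2 (back): cur=HOME back=0 fwd=1
After 3 (visit(U)): cur=U back=1 fwd=0
After 4 (visit(N)): cur=N back=2 fwd=0
After 5 (visit(L)): cur=L back=3 fwd=0
After 6 (back): cur=N back=2 fwd=1
After 7 (visit(D)): cur=D back=3 fwd=0
After 8 (back): cur=N back=2 fwd=1
After 9 (forward): cur=D back=3 fwd=0
After 10 (back): cur=N back=2 fwd=1
After 11 (visit(Q)): cur=Q back=3 fwd=0
After 12 (back): cur=N back=2 fwd=1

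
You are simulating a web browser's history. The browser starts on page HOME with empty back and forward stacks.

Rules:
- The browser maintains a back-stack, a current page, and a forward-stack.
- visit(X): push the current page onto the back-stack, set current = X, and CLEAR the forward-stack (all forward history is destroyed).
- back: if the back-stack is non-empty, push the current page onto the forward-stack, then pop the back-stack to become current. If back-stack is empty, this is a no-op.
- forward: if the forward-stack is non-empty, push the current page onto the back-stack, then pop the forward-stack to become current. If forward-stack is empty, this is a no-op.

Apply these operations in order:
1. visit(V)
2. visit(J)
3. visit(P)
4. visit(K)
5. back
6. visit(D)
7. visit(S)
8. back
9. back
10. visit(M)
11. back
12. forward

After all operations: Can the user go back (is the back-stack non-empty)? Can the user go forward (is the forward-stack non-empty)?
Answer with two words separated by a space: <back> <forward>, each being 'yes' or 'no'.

After 1 (visit(V)): cur=V back=1 fwd=0
After 2 (visit(J)): cur=J back=2 fwd=0
After 3 (visit(P)): cur=P back=3 fwd=0
After 4 (visit(K)): cur=K back=4 fwd=0
After 5 (back): cur=P back=3 fwd=1
After 6 (visit(D)): cur=D back=4 fwd=0
After 7 (visit(S)): cur=S back=5 fwd=0
After 8 (back): cur=D back=4 fwd=1
After 9 (back): cur=P back=3 fwd=2
After 10 (visit(M)): cur=M back=4 fwd=0
After 11 (back): cur=P back=3 fwd=1
After 12 (forward): cur=M back=4 fwd=0

Answer: yes no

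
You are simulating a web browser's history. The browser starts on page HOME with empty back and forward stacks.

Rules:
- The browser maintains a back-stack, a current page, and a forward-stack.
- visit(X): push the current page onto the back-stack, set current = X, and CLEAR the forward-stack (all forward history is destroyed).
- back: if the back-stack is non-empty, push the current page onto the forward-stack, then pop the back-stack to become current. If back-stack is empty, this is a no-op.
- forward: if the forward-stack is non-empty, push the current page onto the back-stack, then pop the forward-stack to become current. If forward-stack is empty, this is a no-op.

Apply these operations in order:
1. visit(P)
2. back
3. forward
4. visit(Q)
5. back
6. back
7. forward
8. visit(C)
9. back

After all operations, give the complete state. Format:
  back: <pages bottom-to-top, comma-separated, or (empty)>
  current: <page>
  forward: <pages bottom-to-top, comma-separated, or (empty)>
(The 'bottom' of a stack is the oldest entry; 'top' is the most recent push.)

Answer: back: HOME
current: P
forward: C

Derivation:
After 1 (visit(P)): cur=P back=1 fwd=0
After 2 (back): cur=HOME back=0 fwd=1
After 3 (forward): cur=P back=1 fwd=0
After 4 (visit(Q)): cur=Q back=2 fwd=0
After 5 (back): cur=P back=1 fwd=1
After 6 (back): cur=HOME back=0 fwd=2
After 7 (forward): cur=P back=1 fwd=1
After 8 (visit(C)): cur=C back=2 fwd=0
After 9 (back): cur=P back=1 fwd=1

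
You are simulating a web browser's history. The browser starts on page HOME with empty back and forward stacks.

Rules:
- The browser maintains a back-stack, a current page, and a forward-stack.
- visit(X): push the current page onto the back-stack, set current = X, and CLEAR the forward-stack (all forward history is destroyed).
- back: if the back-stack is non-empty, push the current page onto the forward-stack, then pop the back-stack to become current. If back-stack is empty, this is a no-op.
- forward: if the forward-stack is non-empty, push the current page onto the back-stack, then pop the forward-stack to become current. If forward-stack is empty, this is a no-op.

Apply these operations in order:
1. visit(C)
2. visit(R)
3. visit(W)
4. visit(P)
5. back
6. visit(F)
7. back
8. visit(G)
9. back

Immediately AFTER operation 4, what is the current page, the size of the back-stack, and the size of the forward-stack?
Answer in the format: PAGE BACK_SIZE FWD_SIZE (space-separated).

After 1 (visit(C)): cur=C back=1 fwd=0
After 2 (visit(R)): cur=R back=2 fwd=0
After 3 (visit(W)): cur=W back=3 fwd=0
After 4 (visit(P)): cur=P back=4 fwd=0

P 4 0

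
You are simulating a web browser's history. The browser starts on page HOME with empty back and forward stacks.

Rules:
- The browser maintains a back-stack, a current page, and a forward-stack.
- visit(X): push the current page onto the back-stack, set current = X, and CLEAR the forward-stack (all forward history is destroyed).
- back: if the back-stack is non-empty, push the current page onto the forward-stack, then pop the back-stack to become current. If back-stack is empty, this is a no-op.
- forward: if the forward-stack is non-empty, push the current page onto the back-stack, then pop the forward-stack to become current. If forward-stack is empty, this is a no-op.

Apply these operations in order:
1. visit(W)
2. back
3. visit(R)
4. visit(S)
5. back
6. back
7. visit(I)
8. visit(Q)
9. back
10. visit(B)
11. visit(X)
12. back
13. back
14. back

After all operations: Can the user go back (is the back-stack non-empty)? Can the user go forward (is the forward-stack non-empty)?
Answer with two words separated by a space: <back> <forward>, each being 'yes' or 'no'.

Answer: no yes

Derivation:
After 1 (visit(W)): cur=W back=1 fwd=0
After 2 (back): cur=HOME back=0 fwd=1
After 3 (visit(R)): cur=R back=1 fwd=0
After 4 (visit(S)): cur=S back=2 fwd=0
After 5 (back): cur=R back=1 fwd=1
After 6 (back): cur=HOME back=0 fwd=2
After 7 (visit(I)): cur=I back=1 fwd=0
After 8 (visit(Q)): cur=Q back=2 fwd=0
After 9 (back): cur=I back=1 fwd=1
After 10 (visit(B)): cur=B back=2 fwd=0
After 11 (visit(X)): cur=X back=3 fwd=0
After 12 (back): cur=B back=2 fwd=1
After 13 (back): cur=I back=1 fwd=2
After 14 (back): cur=HOME back=0 fwd=3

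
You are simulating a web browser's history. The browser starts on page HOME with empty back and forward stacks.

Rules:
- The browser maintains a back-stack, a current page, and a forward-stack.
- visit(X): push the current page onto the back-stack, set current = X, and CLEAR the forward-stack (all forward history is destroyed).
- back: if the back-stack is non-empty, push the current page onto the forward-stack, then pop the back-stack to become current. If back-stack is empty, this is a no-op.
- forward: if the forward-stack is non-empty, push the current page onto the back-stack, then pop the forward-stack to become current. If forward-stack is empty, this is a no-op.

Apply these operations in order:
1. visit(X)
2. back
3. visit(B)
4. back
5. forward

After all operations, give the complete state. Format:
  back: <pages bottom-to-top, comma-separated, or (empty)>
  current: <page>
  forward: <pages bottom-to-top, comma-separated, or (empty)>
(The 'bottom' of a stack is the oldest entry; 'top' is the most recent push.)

After 1 (visit(X)): cur=X back=1 fwd=0
After 2 (back): cur=HOME back=0 fwd=1
After 3 (visit(B)): cur=B back=1 fwd=0
After 4 (back): cur=HOME back=0 fwd=1
After 5 (forward): cur=B back=1 fwd=0

Answer: back: HOME
current: B
forward: (empty)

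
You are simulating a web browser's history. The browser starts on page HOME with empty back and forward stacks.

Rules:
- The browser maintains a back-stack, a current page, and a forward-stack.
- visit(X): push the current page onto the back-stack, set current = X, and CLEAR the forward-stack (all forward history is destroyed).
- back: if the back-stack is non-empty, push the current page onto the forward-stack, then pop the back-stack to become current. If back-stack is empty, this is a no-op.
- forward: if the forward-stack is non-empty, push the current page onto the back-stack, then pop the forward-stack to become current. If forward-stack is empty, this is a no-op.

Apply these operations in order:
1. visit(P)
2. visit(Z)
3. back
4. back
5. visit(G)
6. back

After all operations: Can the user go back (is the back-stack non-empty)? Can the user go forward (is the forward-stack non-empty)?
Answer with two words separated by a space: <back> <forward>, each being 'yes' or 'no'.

Answer: no yes

Derivation:
After 1 (visit(P)): cur=P back=1 fwd=0
After 2 (visit(Z)): cur=Z back=2 fwd=0
After 3 (back): cur=P back=1 fwd=1
After 4 (back): cur=HOME back=0 fwd=2
After 5 (visit(G)): cur=G back=1 fwd=0
After 6 (back): cur=HOME back=0 fwd=1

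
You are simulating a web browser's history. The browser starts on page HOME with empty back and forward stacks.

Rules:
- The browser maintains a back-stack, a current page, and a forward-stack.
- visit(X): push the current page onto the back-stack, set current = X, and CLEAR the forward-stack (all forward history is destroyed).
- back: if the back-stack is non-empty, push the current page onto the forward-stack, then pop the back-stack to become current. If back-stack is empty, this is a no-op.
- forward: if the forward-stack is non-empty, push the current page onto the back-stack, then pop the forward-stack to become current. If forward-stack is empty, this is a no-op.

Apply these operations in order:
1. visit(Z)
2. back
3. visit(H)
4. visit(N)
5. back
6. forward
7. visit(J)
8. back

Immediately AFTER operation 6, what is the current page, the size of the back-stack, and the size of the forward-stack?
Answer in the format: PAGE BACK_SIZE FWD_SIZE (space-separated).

After 1 (visit(Z)): cur=Z back=1 fwd=0
After 2 (back): cur=HOME back=0 fwd=1
After 3 (visit(H)): cur=H back=1 fwd=0
After 4 (visit(N)): cur=N back=2 fwd=0
After 5 (back): cur=H back=1 fwd=1
After 6 (forward): cur=N back=2 fwd=0

N 2 0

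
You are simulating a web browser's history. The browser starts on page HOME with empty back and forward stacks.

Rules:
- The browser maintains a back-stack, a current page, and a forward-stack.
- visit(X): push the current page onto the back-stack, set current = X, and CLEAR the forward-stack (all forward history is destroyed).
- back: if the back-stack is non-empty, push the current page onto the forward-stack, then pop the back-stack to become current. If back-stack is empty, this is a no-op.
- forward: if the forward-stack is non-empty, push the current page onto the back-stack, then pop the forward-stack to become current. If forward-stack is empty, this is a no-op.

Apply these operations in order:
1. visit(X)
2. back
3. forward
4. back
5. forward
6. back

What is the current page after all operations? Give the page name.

After 1 (visit(X)): cur=X back=1 fwd=0
After 2 (back): cur=HOME back=0 fwd=1
After 3 (forward): cur=X back=1 fwd=0
After 4 (back): cur=HOME back=0 fwd=1
After 5 (forward): cur=X back=1 fwd=0
After 6 (back): cur=HOME back=0 fwd=1

Answer: HOME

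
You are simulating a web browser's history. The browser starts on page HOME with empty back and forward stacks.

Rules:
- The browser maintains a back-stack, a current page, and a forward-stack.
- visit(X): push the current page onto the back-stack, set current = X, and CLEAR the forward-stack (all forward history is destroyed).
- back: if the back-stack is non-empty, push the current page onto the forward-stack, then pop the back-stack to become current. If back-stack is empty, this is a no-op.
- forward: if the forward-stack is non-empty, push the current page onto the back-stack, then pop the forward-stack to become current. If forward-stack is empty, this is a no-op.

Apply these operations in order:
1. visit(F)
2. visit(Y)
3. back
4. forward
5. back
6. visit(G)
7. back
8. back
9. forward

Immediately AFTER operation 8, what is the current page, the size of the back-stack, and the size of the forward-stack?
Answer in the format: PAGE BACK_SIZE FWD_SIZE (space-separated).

After 1 (visit(F)): cur=F back=1 fwd=0
After 2 (visit(Y)): cur=Y back=2 fwd=0
After 3 (back): cur=F back=1 fwd=1
After 4 (forward): cur=Y back=2 fwd=0
After 5 (back): cur=F back=1 fwd=1
After 6 (visit(G)): cur=G back=2 fwd=0
After 7 (back): cur=F back=1 fwd=1
After 8 (back): cur=HOME back=0 fwd=2

HOME 0 2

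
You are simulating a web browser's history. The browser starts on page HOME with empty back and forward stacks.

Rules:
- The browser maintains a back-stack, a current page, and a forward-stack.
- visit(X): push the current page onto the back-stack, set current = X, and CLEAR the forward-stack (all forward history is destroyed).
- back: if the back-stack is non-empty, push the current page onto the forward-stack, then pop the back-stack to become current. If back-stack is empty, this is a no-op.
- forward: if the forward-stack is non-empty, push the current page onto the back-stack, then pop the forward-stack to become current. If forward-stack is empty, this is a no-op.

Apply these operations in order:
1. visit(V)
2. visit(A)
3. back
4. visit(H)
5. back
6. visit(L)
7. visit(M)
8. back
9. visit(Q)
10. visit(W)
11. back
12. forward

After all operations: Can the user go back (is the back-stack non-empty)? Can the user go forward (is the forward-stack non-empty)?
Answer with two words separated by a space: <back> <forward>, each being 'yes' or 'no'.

Answer: yes no

Derivation:
After 1 (visit(V)): cur=V back=1 fwd=0
After 2 (visit(A)): cur=A back=2 fwd=0
After 3 (back): cur=V back=1 fwd=1
After 4 (visit(H)): cur=H back=2 fwd=0
After 5 (back): cur=V back=1 fwd=1
After 6 (visit(L)): cur=L back=2 fwd=0
After 7 (visit(M)): cur=M back=3 fwd=0
After 8 (back): cur=L back=2 fwd=1
After 9 (visit(Q)): cur=Q back=3 fwd=0
After 10 (visit(W)): cur=W back=4 fwd=0
After 11 (back): cur=Q back=3 fwd=1
After 12 (forward): cur=W back=4 fwd=0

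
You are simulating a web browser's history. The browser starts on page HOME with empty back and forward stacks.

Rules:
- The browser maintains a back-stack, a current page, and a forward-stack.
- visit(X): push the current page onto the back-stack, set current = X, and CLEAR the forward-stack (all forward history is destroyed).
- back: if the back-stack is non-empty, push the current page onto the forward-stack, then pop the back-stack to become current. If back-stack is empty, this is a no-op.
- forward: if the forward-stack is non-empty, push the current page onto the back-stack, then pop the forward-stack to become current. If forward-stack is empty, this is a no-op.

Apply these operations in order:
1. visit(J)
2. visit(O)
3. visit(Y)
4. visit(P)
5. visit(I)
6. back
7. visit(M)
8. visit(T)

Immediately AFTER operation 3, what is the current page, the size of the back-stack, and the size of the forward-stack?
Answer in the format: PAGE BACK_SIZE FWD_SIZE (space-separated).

After 1 (visit(J)): cur=J back=1 fwd=0
After 2 (visit(O)): cur=O back=2 fwd=0
After 3 (visit(Y)): cur=Y back=3 fwd=0

Y 3 0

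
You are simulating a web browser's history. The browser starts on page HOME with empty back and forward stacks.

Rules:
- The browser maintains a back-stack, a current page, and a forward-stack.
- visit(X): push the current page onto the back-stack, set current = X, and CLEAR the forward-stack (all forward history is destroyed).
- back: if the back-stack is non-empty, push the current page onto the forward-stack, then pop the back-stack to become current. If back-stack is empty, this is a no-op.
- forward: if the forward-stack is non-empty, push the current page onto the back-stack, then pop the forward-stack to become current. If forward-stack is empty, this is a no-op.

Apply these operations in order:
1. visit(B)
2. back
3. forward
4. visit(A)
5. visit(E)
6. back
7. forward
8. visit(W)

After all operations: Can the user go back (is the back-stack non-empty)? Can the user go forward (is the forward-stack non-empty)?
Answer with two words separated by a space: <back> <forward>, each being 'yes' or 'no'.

Answer: yes no

Derivation:
After 1 (visit(B)): cur=B back=1 fwd=0
After 2 (back): cur=HOME back=0 fwd=1
After 3 (forward): cur=B back=1 fwd=0
After 4 (visit(A)): cur=A back=2 fwd=0
After 5 (visit(E)): cur=E back=3 fwd=0
After 6 (back): cur=A back=2 fwd=1
After 7 (forward): cur=E back=3 fwd=0
After 8 (visit(W)): cur=W back=4 fwd=0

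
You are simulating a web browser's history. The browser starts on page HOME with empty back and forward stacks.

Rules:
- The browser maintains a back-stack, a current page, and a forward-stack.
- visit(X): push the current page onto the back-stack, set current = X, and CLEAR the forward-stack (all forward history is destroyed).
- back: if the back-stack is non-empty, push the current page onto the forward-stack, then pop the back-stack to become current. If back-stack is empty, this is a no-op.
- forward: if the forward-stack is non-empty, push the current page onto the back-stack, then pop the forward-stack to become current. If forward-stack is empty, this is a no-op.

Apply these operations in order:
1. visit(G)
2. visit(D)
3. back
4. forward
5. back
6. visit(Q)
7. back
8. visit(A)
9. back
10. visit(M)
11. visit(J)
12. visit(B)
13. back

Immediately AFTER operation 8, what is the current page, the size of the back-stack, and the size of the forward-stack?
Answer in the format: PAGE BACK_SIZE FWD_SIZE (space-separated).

After 1 (visit(G)): cur=G back=1 fwd=0
After 2 (visit(D)): cur=D back=2 fwd=0
After 3 (back): cur=G back=1 fwd=1
After 4 (forward): cur=D back=2 fwd=0
After 5 (back): cur=G back=1 fwd=1
After 6 (visit(Q)): cur=Q back=2 fwd=0
After 7 (back): cur=G back=1 fwd=1
After 8 (visit(A)): cur=A back=2 fwd=0

A 2 0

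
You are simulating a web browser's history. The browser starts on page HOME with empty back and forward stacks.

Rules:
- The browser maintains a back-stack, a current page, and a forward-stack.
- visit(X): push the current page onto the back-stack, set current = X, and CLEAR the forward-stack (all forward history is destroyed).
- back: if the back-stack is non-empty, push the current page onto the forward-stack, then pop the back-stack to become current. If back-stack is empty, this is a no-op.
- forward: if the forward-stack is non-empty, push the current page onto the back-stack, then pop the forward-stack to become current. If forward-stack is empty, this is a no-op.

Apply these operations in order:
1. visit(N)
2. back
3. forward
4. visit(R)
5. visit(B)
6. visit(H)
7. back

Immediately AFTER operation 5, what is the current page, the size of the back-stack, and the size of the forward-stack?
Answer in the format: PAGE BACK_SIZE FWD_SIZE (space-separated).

After 1 (visit(N)): cur=N back=1 fwd=0
After 2 (back): cur=HOME back=0 fwd=1
After 3 (forward): cur=N back=1 fwd=0
After 4 (visit(R)): cur=R back=2 fwd=0
After 5 (visit(B)): cur=B back=3 fwd=0

B 3 0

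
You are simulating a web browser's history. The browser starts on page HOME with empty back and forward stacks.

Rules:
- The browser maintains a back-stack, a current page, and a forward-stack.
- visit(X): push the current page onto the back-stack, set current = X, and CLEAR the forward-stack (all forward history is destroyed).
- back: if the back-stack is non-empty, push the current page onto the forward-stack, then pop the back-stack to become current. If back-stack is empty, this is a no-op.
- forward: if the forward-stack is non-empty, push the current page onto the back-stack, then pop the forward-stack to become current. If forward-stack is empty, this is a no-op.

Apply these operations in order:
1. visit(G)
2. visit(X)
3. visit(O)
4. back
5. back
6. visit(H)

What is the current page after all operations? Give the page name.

Answer: H

Derivation:
After 1 (visit(G)): cur=G back=1 fwd=0
After 2 (visit(X)): cur=X back=2 fwd=0
After 3 (visit(O)): cur=O back=3 fwd=0
After 4 (back): cur=X back=2 fwd=1
After 5 (back): cur=G back=1 fwd=2
After 6 (visit(H)): cur=H back=2 fwd=0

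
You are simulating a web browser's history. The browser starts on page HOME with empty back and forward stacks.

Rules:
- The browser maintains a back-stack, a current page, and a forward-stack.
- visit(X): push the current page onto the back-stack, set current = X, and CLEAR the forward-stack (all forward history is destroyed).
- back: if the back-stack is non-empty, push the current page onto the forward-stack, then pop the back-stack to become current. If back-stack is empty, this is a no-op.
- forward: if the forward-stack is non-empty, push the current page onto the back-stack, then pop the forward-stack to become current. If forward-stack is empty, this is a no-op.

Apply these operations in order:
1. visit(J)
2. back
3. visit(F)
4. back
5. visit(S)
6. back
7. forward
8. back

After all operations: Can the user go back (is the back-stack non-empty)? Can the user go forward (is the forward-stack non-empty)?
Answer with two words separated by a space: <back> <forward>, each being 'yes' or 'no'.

After 1 (visit(J)): cur=J back=1 fwd=0
After 2 (back): cur=HOME back=0 fwd=1
After 3 (visit(F)): cur=F back=1 fwd=0
After 4 (back): cur=HOME back=0 fwd=1
After 5 (visit(S)): cur=S back=1 fwd=0
After 6 (back): cur=HOME back=0 fwd=1
After 7 (forward): cur=S back=1 fwd=0
After 8 (back): cur=HOME back=0 fwd=1

Answer: no yes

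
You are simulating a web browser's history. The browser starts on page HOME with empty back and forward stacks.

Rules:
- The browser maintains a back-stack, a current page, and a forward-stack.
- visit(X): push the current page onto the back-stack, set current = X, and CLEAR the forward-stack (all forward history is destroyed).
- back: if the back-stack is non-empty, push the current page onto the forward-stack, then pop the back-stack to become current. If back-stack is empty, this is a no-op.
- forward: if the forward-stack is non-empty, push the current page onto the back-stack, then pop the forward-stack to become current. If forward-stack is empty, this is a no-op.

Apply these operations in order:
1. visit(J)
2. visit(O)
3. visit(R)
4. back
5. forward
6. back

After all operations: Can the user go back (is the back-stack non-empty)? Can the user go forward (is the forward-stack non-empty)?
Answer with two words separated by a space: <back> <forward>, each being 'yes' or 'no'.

After 1 (visit(J)): cur=J back=1 fwd=0
After 2 (visit(O)): cur=O back=2 fwd=0
After 3 (visit(R)): cur=R back=3 fwd=0
After 4 (back): cur=O back=2 fwd=1
After 5 (forward): cur=R back=3 fwd=0
After 6 (back): cur=O back=2 fwd=1

Answer: yes yes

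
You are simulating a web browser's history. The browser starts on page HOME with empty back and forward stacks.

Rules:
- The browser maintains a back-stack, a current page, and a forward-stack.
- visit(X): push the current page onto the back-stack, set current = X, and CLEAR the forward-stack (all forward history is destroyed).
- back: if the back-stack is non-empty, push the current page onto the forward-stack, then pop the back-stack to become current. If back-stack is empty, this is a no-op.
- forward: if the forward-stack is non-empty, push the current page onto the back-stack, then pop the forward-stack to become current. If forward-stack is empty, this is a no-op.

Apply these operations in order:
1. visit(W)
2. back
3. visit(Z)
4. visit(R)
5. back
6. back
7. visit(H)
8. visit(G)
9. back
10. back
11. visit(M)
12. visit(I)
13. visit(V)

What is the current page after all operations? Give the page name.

Answer: V

Derivation:
After 1 (visit(W)): cur=W back=1 fwd=0
After 2 (back): cur=HOME back=0 fwd=1
After 3 (visit(Z)): cur=Z back=1 fwd=0
After 4 (visit(R)): cur=R back=2 fwd=0
After 5 (back): cur=Z back=1 fwd=1
After 6 (back): cur=HOME back=0 fwd=2
After 7 (visit(H)): cur=H back=1 fwd=0
After 8 (visit(G)): cur=G back=2 fwd=0
After 9 (back): cur=H back=1 fwd=1
After 10 (back): cur=HOME back=0 fwd=2
After 11 (visit(M)): cur=M back=1 fwd=0
After 12 (visit(I)): cur=I back=2 fwd=0
After 13 (visit(V)): cur=V back=3 fwd=0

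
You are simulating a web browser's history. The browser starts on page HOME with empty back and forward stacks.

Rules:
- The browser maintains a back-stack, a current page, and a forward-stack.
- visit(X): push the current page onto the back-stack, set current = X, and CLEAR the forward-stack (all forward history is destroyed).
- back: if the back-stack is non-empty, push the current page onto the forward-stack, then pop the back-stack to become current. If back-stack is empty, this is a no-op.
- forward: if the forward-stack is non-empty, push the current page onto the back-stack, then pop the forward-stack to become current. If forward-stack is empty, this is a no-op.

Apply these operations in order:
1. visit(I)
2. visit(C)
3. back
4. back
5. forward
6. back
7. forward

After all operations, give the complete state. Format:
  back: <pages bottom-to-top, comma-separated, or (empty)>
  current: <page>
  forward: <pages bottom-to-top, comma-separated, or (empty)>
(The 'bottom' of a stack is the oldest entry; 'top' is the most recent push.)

Answer: back: HOME
current: I
forward: C

Derivation:
After 1 (visit(I)): cur=I back=1 fwd=0
After 2 (visit(C)): cur=C back=2 fwd=0
After 3 (back): cur=I back=1 fwd=1
After 4 (back): cur=HOME back=0 fwd=2
After 5 (forward): cur=I back=1 fwd=1
After 6 (back): cur=HOME back=0 fwd=2
After 7 (forward): cur=I back=1 fwd=1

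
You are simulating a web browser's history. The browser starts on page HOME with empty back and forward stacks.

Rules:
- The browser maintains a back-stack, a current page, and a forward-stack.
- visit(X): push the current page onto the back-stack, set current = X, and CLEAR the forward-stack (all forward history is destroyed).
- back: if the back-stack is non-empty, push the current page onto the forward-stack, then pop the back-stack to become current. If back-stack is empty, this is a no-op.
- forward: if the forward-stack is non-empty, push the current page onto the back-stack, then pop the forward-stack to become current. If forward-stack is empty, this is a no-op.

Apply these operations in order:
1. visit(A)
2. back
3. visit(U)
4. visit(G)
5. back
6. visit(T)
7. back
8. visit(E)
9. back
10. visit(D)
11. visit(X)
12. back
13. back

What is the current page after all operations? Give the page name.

After 1 (visit(A)): cur=A back=1 fwd=0
After 2 (back): cur=HOME back=0 fwd=1
After 3 (visit(U)): cur=U back=1 fwd=0
After 4 (visit(G)): cur=G back=2 fwd=0
After 5 (back): cur=U back=1 fwd=1
After 6 (visit(T)): cur=T back=2 fwd=0
After 7 (back): cur=U back=1 fwd=1
After 8 (visit(E)): cur=E back=2 fwd=0
After 9 (back): cur=U back=1 fwd=1
After 10 (visit(D)): cur=D back=2 fwd=0
After 11 (visit(X)): cur=X back=3 fwd=0
After 12 (back): cur=D back=2 fwd=1
After 13 (back): cur=U back=1 fwd=2

Answer: U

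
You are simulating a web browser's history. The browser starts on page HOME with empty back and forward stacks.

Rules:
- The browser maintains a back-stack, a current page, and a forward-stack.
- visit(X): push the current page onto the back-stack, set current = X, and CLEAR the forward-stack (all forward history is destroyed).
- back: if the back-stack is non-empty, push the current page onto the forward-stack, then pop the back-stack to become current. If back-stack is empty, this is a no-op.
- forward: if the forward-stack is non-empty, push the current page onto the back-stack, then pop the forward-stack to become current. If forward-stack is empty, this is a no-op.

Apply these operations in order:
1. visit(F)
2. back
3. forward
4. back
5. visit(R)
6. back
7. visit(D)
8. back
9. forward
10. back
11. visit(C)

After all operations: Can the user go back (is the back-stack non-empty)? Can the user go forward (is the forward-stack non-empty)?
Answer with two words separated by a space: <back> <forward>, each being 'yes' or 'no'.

Answer: yes no

Derivation:
After 1 (visit(F)): cur=F back=1 fwd=0
After 2 (back): cur=HOME back=0 fwd=1
After 3 (forward): cur=F back=1 fwd=0
After 4 (back): cur=HOME back=0 fwd=1
After 5 (visit(R)): cur=R back=1 fwd=0
After 6 (back): cur=HOME back=0 fwd=1
After 7 (visit(D)): cur=D back=1 fwd=0
After 8 (back): cur=HOME back=0 fwd=1
After 9 (forward): cur=D back=1 fwd=0
After 10 (back): cur=HOME back=0 fwd=1
After 11 (visit(C)): cur=C back=1 fwd=0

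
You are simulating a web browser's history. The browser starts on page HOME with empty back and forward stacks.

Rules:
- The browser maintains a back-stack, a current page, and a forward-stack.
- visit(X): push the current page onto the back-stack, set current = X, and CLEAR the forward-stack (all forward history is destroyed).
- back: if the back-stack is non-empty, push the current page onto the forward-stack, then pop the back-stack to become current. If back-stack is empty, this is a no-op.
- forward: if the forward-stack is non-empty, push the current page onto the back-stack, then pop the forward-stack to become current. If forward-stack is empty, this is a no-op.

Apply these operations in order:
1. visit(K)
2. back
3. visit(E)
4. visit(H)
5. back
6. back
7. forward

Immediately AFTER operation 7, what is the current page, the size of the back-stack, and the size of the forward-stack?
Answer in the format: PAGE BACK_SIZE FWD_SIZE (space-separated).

After 1 (visit(K)): cur=K back=1 fwd=0
After 2 (back): cur=HOME back=0 fwd=1
After 3 (visit(E)): cur=E back=1 fwd=0
After 4 (visit(H)): cur=H back=2 fwd=0
After 5 (back): cur=E back=1 fwd=1
After 6 (back): cur=HOME back=0 fwd=2
After 7 (forward): cur=E back=1 fwd=1

E 1 1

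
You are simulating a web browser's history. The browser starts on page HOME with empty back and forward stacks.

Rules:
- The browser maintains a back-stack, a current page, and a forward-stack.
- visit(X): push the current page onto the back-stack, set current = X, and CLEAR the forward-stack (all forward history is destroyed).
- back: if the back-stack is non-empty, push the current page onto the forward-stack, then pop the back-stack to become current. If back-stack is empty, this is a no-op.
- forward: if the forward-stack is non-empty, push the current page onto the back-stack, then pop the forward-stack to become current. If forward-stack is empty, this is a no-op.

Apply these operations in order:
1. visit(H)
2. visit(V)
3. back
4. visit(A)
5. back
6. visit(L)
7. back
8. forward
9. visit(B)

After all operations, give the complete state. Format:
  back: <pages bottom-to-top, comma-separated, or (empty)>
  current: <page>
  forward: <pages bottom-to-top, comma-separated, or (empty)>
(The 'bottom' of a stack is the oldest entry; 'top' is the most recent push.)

Answer: back: HOME,H,L
current: B
forward: (empty)

Derivation:
After 1 (visit(H)): cur=H back=1 fwd=0
After 2 (visit(V)): cur=V back=2 fwd=0
After 3 (back): cur=H back=1 fwd=1
After 4 (visit(A)): cur=A back=2 fwd=0
After 5 (back): cur=H back=1 fwd=1
After 6 (visit(L)): cur=L back=2 fwd=0
After 7 (back): cur=H back=1 fwd=1
After 8 (forward): cur=L back=2 fwd=0
After 9 (visit(B)): cur=B back=3 fwd=0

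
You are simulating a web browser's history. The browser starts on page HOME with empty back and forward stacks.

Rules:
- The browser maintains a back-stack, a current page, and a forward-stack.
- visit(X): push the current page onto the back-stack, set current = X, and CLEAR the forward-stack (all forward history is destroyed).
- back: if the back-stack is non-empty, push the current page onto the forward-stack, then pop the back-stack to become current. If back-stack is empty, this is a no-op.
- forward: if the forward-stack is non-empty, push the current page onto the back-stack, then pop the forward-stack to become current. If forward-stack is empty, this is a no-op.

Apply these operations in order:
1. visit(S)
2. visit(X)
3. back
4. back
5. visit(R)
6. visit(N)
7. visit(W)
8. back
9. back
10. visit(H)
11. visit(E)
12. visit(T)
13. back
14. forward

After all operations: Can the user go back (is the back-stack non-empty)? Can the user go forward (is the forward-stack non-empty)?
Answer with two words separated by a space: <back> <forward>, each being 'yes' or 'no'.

Answer: yes no

Derivation:
After 1 (visit(S)): cur=S back=1 fwd=0
After 2 (visit(X)): cur=X back=2 fwd=0
After 3 (back): cur=S back=1 fwd=1
After 4 (back): cur=HOME back=0 fwd=2
After 5 (visit(R)): cur=R back=1 fwd=0
After 6 (visit(N)): cur=N back=2 fwd=0
After 7 (visit(W)): cur=W back=3 fwd=0
After 8 (back): cur=N back=2 fwd=1
After 9 (back): cur=R back=1 fwd=2
After 10 (visit(H)): cur=H back=2 fwd=0
After 11 (visit(E)): cur=E back=3 fwd=0
After 12 (visit(T)): cur=T back=4 fwd=0
After 13 (back): cur=E back=3 fwd=1
After 14 (forward): cur=T back=4 fwd=0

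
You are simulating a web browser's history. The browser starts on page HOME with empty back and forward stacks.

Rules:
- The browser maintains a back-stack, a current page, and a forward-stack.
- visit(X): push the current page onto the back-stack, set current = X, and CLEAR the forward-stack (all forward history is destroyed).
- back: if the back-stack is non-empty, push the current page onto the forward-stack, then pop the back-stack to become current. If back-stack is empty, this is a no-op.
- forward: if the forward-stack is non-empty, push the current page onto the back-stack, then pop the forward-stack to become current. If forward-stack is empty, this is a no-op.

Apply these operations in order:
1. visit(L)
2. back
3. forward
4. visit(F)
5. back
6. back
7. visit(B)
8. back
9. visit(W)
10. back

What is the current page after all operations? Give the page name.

Answer: HOME

Derivation:
After 1 (visit(L)): cur=L back=1 fwd=0
After 2 (back): cur=HOME back=0 fwd=1
After 3 (forward): cur=L back=1 fwd=0
After 4 (visit(F)): cur=F back=2 fwd=0
After 5 (back): cur=L back=1 fwd=1
After 6 (back): cur=HOME back=0 fwd=2
After 7 (visit(B)): cur=B back=1 fwd=0
After 8 (back): cur=HOME back=0 fwd=1
After 9 (visit(W)): cur=W back=1 fwd=0
After 10 (back): cur=HOME back=0 fwd=1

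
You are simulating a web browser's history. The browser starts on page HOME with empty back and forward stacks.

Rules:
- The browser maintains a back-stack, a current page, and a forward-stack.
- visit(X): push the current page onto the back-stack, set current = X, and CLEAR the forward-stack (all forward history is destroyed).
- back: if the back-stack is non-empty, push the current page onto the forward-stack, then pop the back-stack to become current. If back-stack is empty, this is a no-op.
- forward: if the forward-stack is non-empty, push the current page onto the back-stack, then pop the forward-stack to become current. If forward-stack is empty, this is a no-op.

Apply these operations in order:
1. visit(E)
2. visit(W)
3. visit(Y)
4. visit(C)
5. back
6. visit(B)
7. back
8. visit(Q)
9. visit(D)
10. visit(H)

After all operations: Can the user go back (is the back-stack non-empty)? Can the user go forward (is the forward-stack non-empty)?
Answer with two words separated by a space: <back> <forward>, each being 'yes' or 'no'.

Answer: yes no

Derivation:
After 1 (visit(E)): cur=E back=1 fwd=0
After 2 (visit(W)): cur=W back=2 fwd=0
After 3 (visit(Y)): cur=Y back=3 fwd=0
After 4 (visit(C)): cur=C back=4 fwd=0
After 5 (back): cur=Y back=3 fwd=1
After 6 (visit(B)): cur=B back=4 fwd=0
After 7 (back): cur=Y back=3 fwd=1
After 8 (visit(Q)): cur=Q back=4 fwd=0
After 9 (visit(D)): cur=D back=5 fwd=0
After 10 (visit(H)): cur=H back=6 fwd=0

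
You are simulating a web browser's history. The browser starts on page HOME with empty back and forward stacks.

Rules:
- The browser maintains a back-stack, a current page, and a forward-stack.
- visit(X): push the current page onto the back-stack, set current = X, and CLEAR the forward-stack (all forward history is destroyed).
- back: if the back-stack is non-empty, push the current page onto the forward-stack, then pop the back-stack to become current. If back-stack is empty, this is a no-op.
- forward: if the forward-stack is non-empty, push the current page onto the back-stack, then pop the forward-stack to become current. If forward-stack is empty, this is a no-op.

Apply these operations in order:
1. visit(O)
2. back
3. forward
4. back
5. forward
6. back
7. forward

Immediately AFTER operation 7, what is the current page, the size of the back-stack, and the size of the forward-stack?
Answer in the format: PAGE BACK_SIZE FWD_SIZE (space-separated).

After 1 (visit(O)): cur=O back=1 fwd=0
After 2 (back): cur=HOME back=0 fwd=1
After 3 (forward): cur=O back=1 fwd=0
After 4 (back): cur=HOME back=0 fwd=1
After 5 (forward): cur=O back=1 fwd=0
After 6 (back): cur=HOME back=0 fwd=1
After 7 (forward): cur=O back=1 fwd=0

O 1 0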